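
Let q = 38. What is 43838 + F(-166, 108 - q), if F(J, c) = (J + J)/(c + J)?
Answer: 1052195/24 ≈ 43841.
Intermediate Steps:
F(J, c) = 2*J/(J + c) (F(J, c) = (2*J)/(J + c) = 2*J/(J + c))
43838 + F(-166, 108 - q) = 43838 + 2*(-166)/(-166 + (108 - 1*38)) = 43838 + 2*(-166)/(-166 + (108 - 38)) = 43838 + 2*(-166)/(-166 + 70) = 43838 + 2*(-166)/(-96) = 43838 + 2*(-166)*(-1/96) = 43838 + 83/24 = 1052195/24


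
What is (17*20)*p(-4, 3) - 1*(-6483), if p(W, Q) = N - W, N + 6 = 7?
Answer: 8183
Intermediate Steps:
N = 1 (N = -6 + 7 = 1)
p(W, Q) = 1 - W
(17*20)*p(-4, 3) - 1*(-6483) = (17*20)*(1 - 1*(-4)) - 1*(-6483) = 340*(1 + 4) + 6483 = 340*5 + 6483 = 1700 + 6483 = 8183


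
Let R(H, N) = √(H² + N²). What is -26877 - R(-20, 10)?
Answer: -26877 - 10*√5 ≈ -26899.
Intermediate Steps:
-26877 - R(-20, 10) = -26877 - √((-20)² + 10²) = -26877 - √(400 + 100) = -26877 - √500 = -26877 - 10*√5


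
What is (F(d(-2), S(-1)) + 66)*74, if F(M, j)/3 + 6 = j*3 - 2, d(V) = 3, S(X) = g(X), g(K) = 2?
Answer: 4440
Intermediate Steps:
S(X) = 2
F(M, j) = -24 + 9*j (F(M, j) = -18 + 3*(j*3 - 2) = -18 + 3*(3*j - 2) = -18 + 3*(-2 + 3*j) = -18 + (-6 + 9*j) = -24 + 9*j)
(F(d(-2), S(-1)) + 66)*74 = ((-24 + 9*2) + 66)*74 = ((-24 + 18) + 66)*74 = (-6 + 66)*74 = 60*74 = 4440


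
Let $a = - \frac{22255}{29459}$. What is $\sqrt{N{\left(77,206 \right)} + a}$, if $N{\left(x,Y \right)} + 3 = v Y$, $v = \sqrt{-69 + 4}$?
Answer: $\frac{\sqrt{-3259108088 + 178773532286 i \sqrt{65}}}{29459} \approx 28.784 + 28.849 i$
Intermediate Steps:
$a = - \frac{22255}{29459}$ ($a = \left(-22255\right) \frac{1}{29459} = - \frac{22255}{29459} \approx -0.75546$)
$v = i \sqrt{65}$ ($v = \sqrt{-65} = i \sqrt{65} \approx 8.0623 i$)
$N{\left(x,Y \right)} = -3 + i Y \sqrt{65}$ ($N{\left(x,Y \right)} = -3 + i \sqrt{65} Y = -3 + i Y \sqrt{65}$)
$\sqrt{N{\left(77,206 \right)} + a} = \sqrt{\left(-3 + i 206 \sqrt{65}\right) - \frac{22255}{29459}} = \sqrt{\left(-3 + 206 i \sqrt{65}\right) - \frac{22255}{29459}} = \sqrt{- \frac{110632}{29459} + 206 i \sqrt{65}}$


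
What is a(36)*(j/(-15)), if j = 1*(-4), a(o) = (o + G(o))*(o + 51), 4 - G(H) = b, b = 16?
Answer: 2784/5 ≈ 556.80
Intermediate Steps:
G(H) = -12 (G(H) = 4 - 1*16 = 4 - 16 = -12)
a(o) = (-12 + o)*(51 + o) (a(o) = (o - 12)*(o + 51) = (-12 + o)*(51 + o))
j = -4
a(36)*(j/(-15)) = (-612 + 36² + 39*36)*(-4/(-15)) = (-612 + 1296 + 1404)*(-4*(-1/15)) = 2088*(4/15) = 2784/5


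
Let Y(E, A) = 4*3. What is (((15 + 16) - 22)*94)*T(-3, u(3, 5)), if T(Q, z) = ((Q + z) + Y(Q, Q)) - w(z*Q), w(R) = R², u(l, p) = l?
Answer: -58374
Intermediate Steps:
Y(E, A) = 12
T(Q, z) = 12 + Q + z - Q²*z² (T(Q, z) = ((Q + z) + 12) - (z*Q)² = (12 + Q + z) - (Q*z)² = (12 + Q + z) - Q²*z² = 12 + Q + z - Q²*z²)
(((15 + 16) - 22)*94)*T(-3, u(3, 5)) = (((15 + 16) - 22)*94)*(12 - 3 + 3 - 1*(-3)²*3²) = ((31 - 22)*94)*(12 - 3 + 3 - 1*9*9) = (9*94)*(12 - 3 + 3 - 81) = 846*(-69) = -58374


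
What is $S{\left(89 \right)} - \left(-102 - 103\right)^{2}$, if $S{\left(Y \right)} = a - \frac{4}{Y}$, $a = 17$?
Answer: $- \frac{3738716}{89} \approx -42008.0$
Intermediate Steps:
$S{\left(Y \right)} = 17 - \frac{4}{Y}$
$S{\left(89 \right)} - \left(-102 - 103\right)^{2} = \left(17 - \frac{4}{89}\right) - \left(-102 - 103\right)^{2} = \left(17 - \frac{4}{89}\right) - \left(-205\right)^{2} = \left(17 - \frac{4}{89}\right) - 42025 = \frac{1509}{89} - 42025 = - \frac{3738716}{89}$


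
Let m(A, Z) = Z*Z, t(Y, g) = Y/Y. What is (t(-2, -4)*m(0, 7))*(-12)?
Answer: -588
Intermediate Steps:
t(Y, g) = 1
m(A, Z) = Z**2
(t(-2, -4)*m(0, 7))*(-12) = (1*7**2)*(-12) = (1*49)*(-12) = 49*(-12) = -588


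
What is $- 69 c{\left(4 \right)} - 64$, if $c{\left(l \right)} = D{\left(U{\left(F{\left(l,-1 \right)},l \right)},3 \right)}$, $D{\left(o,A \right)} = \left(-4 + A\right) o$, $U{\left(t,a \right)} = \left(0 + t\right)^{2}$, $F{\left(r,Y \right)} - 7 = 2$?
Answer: $5525$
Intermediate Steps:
$F{\left(r,Y \right)} = 9$ ($F{\left(r,Y \right)} = 7 + 2 = 9$)
$U{\left(t,a \right)} = t^{2}$
$D{\left(o,A \right)} = o \left(-4 + A\right)$
$c{\left(l \right)} = -81$ ($c{\left(l \right)} = 9^{2} \left(-4 + 3\right) = 81 \left(-1\right) = -81$)
$- 69 c{\left(4 \right)} - 64 = \left(-69\right) \left(-81\right) - 64 = 5589 - 64 = 5525$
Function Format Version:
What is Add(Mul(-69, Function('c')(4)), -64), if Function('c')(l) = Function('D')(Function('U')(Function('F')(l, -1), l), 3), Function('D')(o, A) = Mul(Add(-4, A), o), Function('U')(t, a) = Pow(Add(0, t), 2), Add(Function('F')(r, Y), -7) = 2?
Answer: 5525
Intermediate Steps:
Function('F')(r, Y) = 9 (Function('F')(r, Y) = Add(7, 2) = 9)
Function('U')(t, a) = Pow(t, 2)
Function('D')(o, A) = Mul(o, Add(-4, A))
Function('c')(l) = -81 (Function('c')(l) = Mul(Pow(9, 2), Add(-4, 3)) = Mul(81, -1) = -81)
Add(Mul(-69, Function('c')(4)), -64) = Add(Mul(-69, -81), -64) = Add(5589, -64) = 5525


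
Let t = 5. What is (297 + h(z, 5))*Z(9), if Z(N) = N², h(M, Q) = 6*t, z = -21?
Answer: 26487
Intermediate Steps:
h(M, Q) = 30 (h(M, Q) = 6*5 = 30)
(297 + h(z, 5))*Z(9) = (297 + 30)*9² = 327*81 = 26487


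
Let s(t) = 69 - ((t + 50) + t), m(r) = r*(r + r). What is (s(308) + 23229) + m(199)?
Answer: 101834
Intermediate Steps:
m(r) = 2*r**2 (m(r) = r*(2*r) = 2*r**2)
s(t) = 19 - 2*t (s(t) = 69 - ((50 + t) + t) = 69 - (50 + 2*t) = 69 + (-50 - 2*t) = 19 - 2*t)
(s(308) + 23229) + m(199) = ((19 - 2*308) + 23229) + 2*199**2 = ((19 - 616) + 23229) + 2*39601 = (-597 + 23229) + 79202 = 22632 + 79202 = 101834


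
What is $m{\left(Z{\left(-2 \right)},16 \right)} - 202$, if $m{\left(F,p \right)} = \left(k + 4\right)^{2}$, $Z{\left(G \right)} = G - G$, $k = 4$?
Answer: $-138$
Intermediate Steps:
$Z{\left(G \right)} = 0$
$m{\left(F,p \right)} = 64$ ($m{\left(F,p \right)} = \left(4 + 4\right)^{2} = 8^{2} = 64$)
$m{\left(Z{\left(-2 \right)},16 \right)} - 202 = 64 - 202 = -138$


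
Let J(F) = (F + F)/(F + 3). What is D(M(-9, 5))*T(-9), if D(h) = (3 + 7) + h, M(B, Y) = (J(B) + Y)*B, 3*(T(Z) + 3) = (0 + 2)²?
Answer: 310/3 ≈ 103.33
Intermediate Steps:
J(F) = 2*F/(3 + F) (J(F) = (2*F)/(3 + F) = 2*F/(3 + F))
T(Z) = -5/3 (T(Z) = -3 + (0 + 2)²/3 = -3 + (⅓)*2² = -3 + (⅓)*4 = -3 + 4/3 = -5/3)
M(B, Y) = B*(Y + 2*B/(3 + B)) (M(B, Y) = (2*B/(3 + B) + Y)*B = (Y + 2*B/(3 + B))*B = B*(Y + 2*B/(3 + B)))
D(h) = 10 + h
D(M(-9, 5))*T(-9) = (10 - 9*(2*(-9) + 5*(3 - 9))/(3 - 9))*(-5/3) = (10 - 9*(-18 + 5*(-6))/(-6))*(-5/3) = (10 - 9*(-⅙)*(-18 - 30))*(-5/3) = (10 - 9*(-⅙)*(-48))*(-5/3) = (10 - 72)*(-5/3) = -62*(-5/3) = 310/3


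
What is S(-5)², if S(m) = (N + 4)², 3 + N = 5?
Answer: 1296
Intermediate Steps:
N = 2 (N = -3 + 5 = 2)
S(m) = 36 (S(m) = (2 + 4)² = 6² = 36)
S(-5)² = 36² = 1296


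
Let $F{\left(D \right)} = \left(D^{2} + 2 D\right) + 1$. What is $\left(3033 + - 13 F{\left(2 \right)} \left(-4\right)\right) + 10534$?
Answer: $14035$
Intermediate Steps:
$F{\left(D \right)} = 1 + D^{2} + 2 D$
$\left(3033 + - 13 F{\left(2 \right)} \left(-4\right)\right) + 10534 = \left(3033 + - 13 \left(1 + 2^{2} + 2 \cdot 2\right) \left(-4\right)\right) + 10534 = \left(3033 + - 13 \left(1 + 4 + 4\right) \left(-4\right)\right) + 10534 = \left(3033 + \left(-13\right) 9 \left(-4\right)\right) + 10534 = \left(3033 - -468\right) + 10534 = \left(3033 + 468\right) + 10534 = 3501 + 10534 = 14035$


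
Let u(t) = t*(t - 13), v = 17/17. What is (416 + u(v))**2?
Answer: 163216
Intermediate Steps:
v = 1 (v = 17*(1/17) = 1)
u(t) = t*(-13 + t)
(416 + u(v))**2 = (416 + 1*(-13 + 1))**2 = (416 + 1*(-12))**2 = (416 - 12)**2 = 404**2 = 163216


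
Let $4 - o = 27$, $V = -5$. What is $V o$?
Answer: $115$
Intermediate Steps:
$o = -23$ ($o = 4 - 27 = -23$)
$V o = \left(-5\right) \left(-23\right) = 115$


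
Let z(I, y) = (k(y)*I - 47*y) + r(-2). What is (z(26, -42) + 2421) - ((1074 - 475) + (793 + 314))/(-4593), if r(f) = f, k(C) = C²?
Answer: 230832107/4593 ≈ 50257.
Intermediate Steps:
z(I, y) = -2 - 47*y + I*y² (z(I, y) = (y²*I - 47*y) - 2 = (I*y² - 47*y) - 2 = (-47*y + I*y²) - 2 = -2 - 47*y + I*y²)
(z(26, -42) + 2421) - ((1074 - 475) + (793 + 314))/(-4593) = ((-2 - 47*(-42) + 26*(-42)²) + 2421) - ((1074 - 475) + (793 + 314))/(-4593) = ((-2 + 1974 + 26*1764) + 2421) - (599 + 1107)*(-1)/4593 = ((-2 + 1974 + 45864) + 2421) - 1706*(-1)/4593 = (47836 + 2421) - 1*(-1706/4593) = 50257 + 1706/4593 = 230832107/4593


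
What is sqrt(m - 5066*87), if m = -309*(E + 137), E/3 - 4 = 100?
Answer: 93*I*sqrt(67) ≈ 761.24*I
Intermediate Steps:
E = 312 (E = 12 + 3*100 = 12 + 300 = 312)
m = -138741 (m = -309*(312 + 137) = -309*449 = -138741)
sqrt(m - 5066*87) = sqrt(-138741 - 5066*87) = sqrt(-138741 - 440742) = sqrt(-579483) = 93*I*sqrt(67)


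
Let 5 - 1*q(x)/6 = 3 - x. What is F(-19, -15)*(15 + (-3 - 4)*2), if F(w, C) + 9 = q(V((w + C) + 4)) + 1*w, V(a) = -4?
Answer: -40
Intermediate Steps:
q(x) = 12 + 6*x (q(x) = 30 - 6*(3 - x) = 30 + (-18 + 6*x) = 12 + 6*x)
F(w, C) = -21 + w (F(w, C) = -9 + ((12 + 6*(-4)) + 1*w) = -9 + ((12 - 24) + w) = -9 + (-12 + w) = -21 + w)
F(-19, -15)*(15 + (-3 - 4)*2) = (-21 - 19)*(15 + (-3 - 4)*2) = -40*(15 - 7*2) = -40*(15 - 14) = -40*1 = -40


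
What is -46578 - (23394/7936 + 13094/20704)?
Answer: -119588704703/2567296 ≈ -46582.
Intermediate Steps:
-46578 - (23394/7936 + 13094/20704) = -46578 - (23394*(1/7936) + 13094*(1/20704)) = -46578 - (11697/3968 + 6547/10352) = -46578 - 1*9191615/2567296 = -46578 - 9191615/2567296 = -119588704703/2567296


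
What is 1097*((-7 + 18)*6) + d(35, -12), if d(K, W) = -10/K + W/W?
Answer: 506819/7 ≈ 72403.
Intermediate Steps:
d(K, W) = 1 - 10/K (d(K, W) = -10/K + 1 = 1 - 10/K)
1097*((-7 + 18)*6) + d(35, -12) = 1097*((-7 + 18)*6) + (-10 + 35)/35 = 1097*(11*6) + (1/35)*25 = 1097*66 + 5/7 = 72402 + 5/7 = 506819/7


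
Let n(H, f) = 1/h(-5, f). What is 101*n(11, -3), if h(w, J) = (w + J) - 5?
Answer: -101/13 ≈ -7.7692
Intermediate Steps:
h(w, J) = -5 + J + w (h(w, J) = (J + w) - 5 = -5 + J + w)
n(H, f) = 1/(-10 + f) (n(H, f) = 1/(-5 + f - 5) = 1/(-10 + f))
101*n(11, -3) = 101/(-10 - 3) = 101/(-13) = 101*(-1/13) = -101/13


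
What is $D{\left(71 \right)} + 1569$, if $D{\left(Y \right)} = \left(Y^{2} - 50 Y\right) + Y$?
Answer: $3131$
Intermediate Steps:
$D{\left(Y \right)} = Y^{2} - 49 Y$
$D{\left(71 \right)} + 1569 = 71 \left(-49 + 71\right) + 1569 = 71 \cdot 22 + 1569 = 1562 + 1569 = 3131$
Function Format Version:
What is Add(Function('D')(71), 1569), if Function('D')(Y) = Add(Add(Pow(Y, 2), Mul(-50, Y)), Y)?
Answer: 3131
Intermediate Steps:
Function('D')(Y) = Add(Pow(Y, 2), Mul(-49, Y))
Add(Function('D')(71), 1569) = Add(Mul(71, Add(-49, 71)), 1569) = Add(Mul(71, 22), 1569) = Add(1562, 1569) = 3131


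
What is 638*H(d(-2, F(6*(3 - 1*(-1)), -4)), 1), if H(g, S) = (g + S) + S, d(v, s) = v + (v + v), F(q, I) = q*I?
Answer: -2552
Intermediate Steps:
F(q, I) = I*q
d(v, s) = 3*v (d(v, s) = v + 2*v = 3*v)
H(g, S) = g + 2*S (H(g, S) = (S + g) + S = g + 2*S)
638*H(d(-2, F(6*(3 - 1*(-1)), -4)), 1) = 638*(3*(-2) + 2*1) = 638*(-6 + 2) = 638*(-4) = -2552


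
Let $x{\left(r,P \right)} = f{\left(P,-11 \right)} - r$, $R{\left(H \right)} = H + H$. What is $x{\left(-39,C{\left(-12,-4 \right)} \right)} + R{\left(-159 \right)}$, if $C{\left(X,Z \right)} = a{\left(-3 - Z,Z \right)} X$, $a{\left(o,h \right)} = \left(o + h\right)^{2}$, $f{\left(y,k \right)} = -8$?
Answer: $-287$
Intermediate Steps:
$R{\left(H \right)} = 2 H$
$a{\left(o,h \right)} = \left(h + o\right)^{2}$
$C{\left(X,Z \right)} = 9 X$ ($C{\left(X,Z \right)} = \left(Z - \left(3 + Z\right)\right)^{2} X = \left(-3\right)^{2} X = 9 X$)
$x{\left(r,P \right)} = -8 - r$
$x{\left(-39,C{\left(-12,-4 \right)} \right)} + R{\left(-159 \right)} = \left(-8 - -39\right) + 2 \left(-159\right) = \left(-8 + 39\right) - 318 = 31 - 318 = -287$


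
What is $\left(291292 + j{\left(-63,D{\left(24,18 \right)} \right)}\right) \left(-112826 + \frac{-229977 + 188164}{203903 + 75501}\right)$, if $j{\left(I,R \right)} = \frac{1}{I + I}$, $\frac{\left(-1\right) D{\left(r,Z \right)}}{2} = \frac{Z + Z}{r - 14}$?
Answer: $- \frac{385673876191416649}{11734968} \approx -3.2865 \cdot 10^{10}$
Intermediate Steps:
$D{\left(r,Z \right)} = - \frac{4 Z}{-14 + r}$ ($D{\left(r,Z \right)} = - 2 \frac{Z + Z}{r - 14} = - 2 \frac{2 Z}{-14 + r} = - \frac{4 Z}{-14 + r}$)
$j{\left(I,R \right)} = \frac{1}{2 I}$
$\left(291292 + j{\left(-63,D{\left(24,18 \right)} \right)}\right) \left(-112826 + \frac{-229977 + 188164}{203903 + 75501}\right) = \left(291292 + \frac{1}{2 \left(-63\right)}\right) \left(-112826 + \frac{-229977 + 188164}{203903 + 75501}\right) = \left(291292 + \frac{1}{2} \left(- \frac{1}{63}\right)\right) \left(-112826 - \frac{41813}{279404}\right) = \left(291292 - \frac{1}{126}\right) \left(-112826 - \frac{41813}{279404}\right) = \frac{36702791 \left(-112826 - \frac{41813}{279404}\right)}{126} = \frac{36702791}{126} \left(- \frac{31524077517}{279404}\right) = - \frac{385673876191416649}{11734968}$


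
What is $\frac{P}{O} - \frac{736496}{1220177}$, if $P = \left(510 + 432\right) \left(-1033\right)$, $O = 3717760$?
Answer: $- \frac{12501441163}{14446895680} \approx -0.86534$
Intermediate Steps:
$P = -973086$ ($P = 942 \left(-1033\right) = -973086$)
$\frac{P}{O} - \frac{736496}{1220177} = - \frac{973086}{3717760} - \frac{736496}{1220177} = \left(-973086\right) \frac{1}{3717760} - \frac{736496}{1220177} = - \frac{3099}{11840} - \frac{736496}{1220177} = - \frac{12501441163}{14446895680}$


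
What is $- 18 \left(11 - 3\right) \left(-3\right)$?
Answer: $432$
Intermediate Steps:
$- 18 \left(11 - 3\right) \left(-3\right) = \left(-18\right) 8 \left(-3\right) = \left(-144\right) \left(-3\right) = 432$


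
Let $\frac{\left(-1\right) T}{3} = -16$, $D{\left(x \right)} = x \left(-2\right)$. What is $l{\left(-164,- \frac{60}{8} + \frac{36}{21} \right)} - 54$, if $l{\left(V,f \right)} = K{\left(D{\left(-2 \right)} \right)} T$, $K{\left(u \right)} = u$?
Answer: $138$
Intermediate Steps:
$D{\left(x \right)} = - 2 x$
$T = 48$ ($T = \left(-3\right) \left(-16\right) = 48$)
$l{\left(V,f \right)} = 192$ ($l{\left(V,f \right)} = \left(-2\right) \left(-2\right) 48 = 4 \cdot 48 = 192$)
$l{\left(-164,- \frac{60}{8} + \frac{36}{21} \right)} - 54 = 192 - 54 = 138$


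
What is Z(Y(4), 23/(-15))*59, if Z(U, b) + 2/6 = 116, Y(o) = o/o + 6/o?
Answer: 20473/3 ≈ 6824.3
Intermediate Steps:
Y(o) = 1 + 6/o
Z(U, b) = 347/3 (Z(U, b) = -⅓ + 116 = 347/3)
Z(Y(4), 23/(-15))*59 = (347/3)*59 = 20473/3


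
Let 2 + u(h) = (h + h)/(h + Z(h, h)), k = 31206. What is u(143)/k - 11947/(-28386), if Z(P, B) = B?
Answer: 31065808/73817793 ≈ 0.42084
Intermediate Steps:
u(h) = -1 (u(h) = -2 + (h + h)/(h + h) = -2 + (2*h)/((2*h)) = -2 + (2*h)*(1/(2*h)) = -2 + 1 = -1)
u(143)/k - 11947/(-28386) = -1/31206 - 11947/(-28386) = -1*1/31206 - 11947*(-1/28386) = -1/31206 + 11947/28386 = 31065808/73817793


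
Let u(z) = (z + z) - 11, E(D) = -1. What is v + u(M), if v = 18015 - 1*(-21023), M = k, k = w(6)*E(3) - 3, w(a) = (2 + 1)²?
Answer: 39003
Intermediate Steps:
w(a) = 9 (w(a) = 3² = 9)
k = -12 (k = 9*(-1) - 3 = -9 - 3 = -12)
M = -12
u(z) = -11 + 2*z (u(z) = 2*z - 11 = -11 + 2*z)
v = 39038 (v = 18015 + 21023 = 39038)
v + u(M) = 39038 + (-11 + 2*(-12)) = 39038 + (-11 - 24) = 39038 - 35 = 39003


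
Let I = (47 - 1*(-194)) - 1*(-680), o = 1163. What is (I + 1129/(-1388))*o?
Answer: 1485405697/1388 ≈ 1.0702e+6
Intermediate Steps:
I = 921 (I = (47 + 194) + 680 = 241 + 680 = 921)
(I + 1129/(-1388))*o = (921 + 1129/(-1388))*1163 = (921 + 1129*(-1/1388))*1163 = (921 - 1129/1388)*1163 = (1277219/1388)*1163 = 1485405697/1388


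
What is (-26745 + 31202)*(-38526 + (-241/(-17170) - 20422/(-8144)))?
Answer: -6002279245243113/34958120 ≈ -1.7170e+8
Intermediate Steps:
(-26745 + 31202)*(-38526 + (-241/(-17170) - 20422/(-8144))) = 4457*(-38526 + (-241*(-1/17170) - 20422*(-1/8144))) = 4457*(-38526 + (241/17170 + 10211/4072)) = 4457*(-38526 + 88152111/34958120) = 4457*(-1346708379009/34958120) = -6002279245243113/34958120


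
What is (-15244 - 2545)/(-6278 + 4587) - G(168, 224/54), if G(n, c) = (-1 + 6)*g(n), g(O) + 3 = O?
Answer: -1377286/1691 ≈ -814.48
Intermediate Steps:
g(O) = -3 + O
G(n, c) = -15 + 5*n (G(n, c) = (-1 + 6)*(-3 + n) = 5*(-3 + n) = -15 + 5*n)
(-15244 - 2545)/(-6278 + 4587) - G(168, 224/54) = (-15244 - 2545)/(-6278 + 4587) - (-15 + 5*168) = -17789/(-1691) - (-15 + 840) = -17789*(-1/1691) - 1*825 = 17789/1691 - 825 = -1377286/1691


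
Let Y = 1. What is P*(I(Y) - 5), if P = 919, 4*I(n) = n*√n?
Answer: -17461/4 ≈ -4365.3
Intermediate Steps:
I(n) = n^(3/2)/4 (I(n) = (n*√n)/4 = n^(3/2)/4)
P*(I(Y) - 5) = 919*(1^(3/2)/4 - 5) = 919*((¼)*1 - 5) = 919*(¼ - 5) = 919*(-19/4) = -17461/4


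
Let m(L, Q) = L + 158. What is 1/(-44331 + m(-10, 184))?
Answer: -1/44183 ≈ -2.2633e-5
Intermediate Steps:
m(L, Q) = 158 + L
1/(-44331 + m(-10, 184)) = 1/(-44331 + (158 - 10)) = 1/(-44331 + 148) = 1/(-44183) = -1/44183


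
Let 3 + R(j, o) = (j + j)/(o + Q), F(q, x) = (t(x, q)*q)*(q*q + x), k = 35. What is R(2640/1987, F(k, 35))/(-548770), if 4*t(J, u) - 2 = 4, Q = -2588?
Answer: 189443901/34654192768190 ≈ 5.4667e-6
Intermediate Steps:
t(J, u) = 3/2 (t(J, u) = 1/2 + (1/4)*4 = 1/2 + 1 = 3/2)
F(q, x) = 3*q*(x + q**2)/2 (F(q, x) = (3*q/2)*(q*q + x) = (3*q/2)*(q**2 + x) = (3*q/2)*(x + q**2) = 3*q*(x + q**2)/2)
R(j, o) = -3 + 2*j/(-2588 + o) (R(j, o) = -3 + (j + j)/(o - 2588) = -3 + (2*j)/(-2588 + o) = -3 + 2*j/(-2588 + o))
R(2640/1987, F(k, 35))/(-548770) = ((7764 - 9*35*(35 + 35**2)/2 + 2*(2640/1987))/(-2588 + (3/2)*35*(35 + 35**2)))/(-548770) = ((7764 - 9*35*(35 + 1225)/2 + 2*(2640*(1/1987)))/(-2588 + (3/2)*35*(35 + 1225)))*(-1/548770) = ((7764 - 9*35*1260/2 + 2*(2640/1987))/(-2588 + (3/2)*35*1260))*(-1/548770) = ((7764 - 3*66150 + 5280/1987)/(-2588 + 66150))*(-1/548770) = ((7764 - 198450 + 5280/1987)/63562)*(-1/548770) = ((1/63562)*(-378887802/1987))*(-1/548770) = -189443901/63148847*(-1/548770) = 189443901/34654192768190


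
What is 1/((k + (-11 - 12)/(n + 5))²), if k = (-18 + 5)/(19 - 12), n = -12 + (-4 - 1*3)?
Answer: 196/9 ≈ 21.778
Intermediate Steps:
n = -19 (n = -12 + (-4 - 3) = -12 - 7 = -19)
k = -13/7 ≈ -1.8571
1/((k + (-11 - 12)/(n + 5))²) = 1/((-13/7 + (-11 - 12)/(-19 + 5))²) = 1/((-13/7 - 23/(-14))²) = 1/((-13/7 - 23*(-1/14))²) = 1/((-13/7 + 23/14)²) = 1/((-3/14)²) = 1/(9/196) = 196/9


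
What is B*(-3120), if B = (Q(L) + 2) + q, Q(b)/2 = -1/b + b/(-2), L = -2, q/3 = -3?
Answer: 12480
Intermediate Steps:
q = -9 (q = 3*(-3) = -9)
Q(b) = -b - 2/b (Q(b) = 2*(-1/b + b/(-2)) = 2*(-1/b + b*(-1/2)) = 2*(-1/b - b/2) = -b - 2/b)
B = -4 (B = ((-1*(-2) - 2/(-2)) + 2) - 9 = ((2 - 2*(-1/2)) + 2) - 9 = ((2 + 1) + 2) - 9 = (3 + 2) - 9 = 5 - 9 = -4)
B*(-3120) = -4*(-3120) = 12480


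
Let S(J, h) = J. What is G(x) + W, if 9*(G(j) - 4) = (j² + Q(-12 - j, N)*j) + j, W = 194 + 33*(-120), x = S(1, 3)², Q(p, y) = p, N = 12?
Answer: -33869/9 ≈ -3763.2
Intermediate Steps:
x = 1 (x = 1² = 1)
W = -3766 (W = 194 - 3960 = -3766)
G(j) = 4 + j/9 + j²/9 + j*(-12 - j)/9 (G(j) = 4 + ((j² + (-12 - j)*j) + j)/9 = 4 + ((j² + j*(-12 - j)) + j)/9 = 4 + (j + j² + j*(-12 - j))/9 = 4 + (j/9 + j²/9 + j*(-12 - j)/9) = 4 + j/9 + j²/9 + j*(-12 - j)/9)
G(x) + W = (4 - 11/9*1) - 3766 = (4 - 11/9) - 3766 = 25/9 - 3766 = -33869/9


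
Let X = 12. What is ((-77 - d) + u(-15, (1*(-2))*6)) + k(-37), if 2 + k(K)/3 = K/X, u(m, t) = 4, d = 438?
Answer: -2105/4 ≈ -526.25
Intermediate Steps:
k(K) = -6 + K/4 (k(K) = -6 + 3*(K/12) = -6 + K/4)
((-77 - d) + u(-15, (1*(-2))*6)) + k(-37) = ((-77 - 1*438) + 4) + (-6 + (¼)*(-37)) = ((-77 - 438) + 4) + (-6 - 37/4) = (-515 + 4) - 61/4 = -511 - 61/4 = -2105/4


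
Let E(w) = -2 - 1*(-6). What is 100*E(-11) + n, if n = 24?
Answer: 424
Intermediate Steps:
E(w) = 4 (E(w) = -2 + 6 = 4)
100*E(-11) + n = 100*4 + 24 = 400 + 24 = 424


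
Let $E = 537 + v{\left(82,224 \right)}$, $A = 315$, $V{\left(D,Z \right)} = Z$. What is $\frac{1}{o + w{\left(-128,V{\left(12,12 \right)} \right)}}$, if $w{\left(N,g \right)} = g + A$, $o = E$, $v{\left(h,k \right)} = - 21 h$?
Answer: $- \frac{1}{858} \approx -0.0011655$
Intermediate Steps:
$E = -1185$ ($E = 537 - 1722 = -1185$)
$o = -1185$
$w{\left(N,g \right)} = 315 + g$ ($w{\left(N,g \right)} = g + 315 = 315 + g$)
$\frac{1}{o + w{\left(-128,V{\left(12,12 \right)} \right)}} = \frac{1}{-1185 + \left(315 + 12\right)} = \frac{1}{-1185 + 327} = \frac{1}{-858} = - \frac{1}{858}$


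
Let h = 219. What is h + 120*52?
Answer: 6459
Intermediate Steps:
h + 120*52 = 219 + 120*52 = 219 + 6240 = 6459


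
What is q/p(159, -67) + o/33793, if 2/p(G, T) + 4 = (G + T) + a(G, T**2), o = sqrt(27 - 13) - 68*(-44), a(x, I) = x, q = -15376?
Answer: -64170741256/33793 + sqrt(14)/33793 ≈ -1.8989e+6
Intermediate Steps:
o = 2992 + sqrt(14) (o = sqrt(14) + 2992 = 2992 + sqrt(14) ≈ 2995.7)
p(G, T) = 2/(-4 + T + 2*G) (p(G, T) = 2/(-4 + ((G + T) + G)) = 2/(-4 + (T + 2*G)) = 2/(-4 + T + 2*G))
q/p(159, -67) + o/33793 = -15376/(2/(-4 - 67 + 2*159)) + (2992 + sqrt(14))/33793 = -15376/(2/(-4 - 67 + 318)) + (2992 + sqrt(14))*(1/33793) = -15376/(2/247) + (2992/33793 + sqrt(14)/33793) = -15376/(2*(1/247)) + (2992/33793 + sqrt(14)/33793) = -15376/2/247 + (2992/33793 + sqrt(14)/33793) = -15376*247/2 + (2992/33793 + sqrt(14)/33793) = -1898936 + (2992/33793 + sqrt(14)/33793) = -64170741256/33793 + sqrt(14)/33793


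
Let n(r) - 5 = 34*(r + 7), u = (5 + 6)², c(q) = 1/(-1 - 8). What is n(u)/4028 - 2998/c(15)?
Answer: 108687853/4028 ≈ 26983.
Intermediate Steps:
c(q) = -⅑ (c(q) = 1/(-9) = -⅑)
u = 121 (u = 11² = 121)
n(r) = 243 + 34*r (n(r) = 5 + 34*(r + 7) = 5 + 34*(7 + r) = 5 + (238 + 34*r) = 243 + 34*r)
n(u)/4028 - 2998/c(15) = (243 + 34*121)/4028 - 2998/(-⅑) = (243 + 4114)*(1/4028) - 2998*(-9) = 4357*(1/4028) + 26982 = 4357/4028 + 26982 = 108687853/4028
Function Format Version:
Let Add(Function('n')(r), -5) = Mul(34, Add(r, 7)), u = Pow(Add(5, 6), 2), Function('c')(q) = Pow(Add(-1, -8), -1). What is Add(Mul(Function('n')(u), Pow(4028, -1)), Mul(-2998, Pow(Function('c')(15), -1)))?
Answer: Rational(108687853, 4028) ≈ 26983.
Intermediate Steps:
Function('c')(q) = Rational(-1, 9) (Function('c')(q) = Pow(-9, -1) = Rational(-1, 9))
u = 121 (u = Pow(11, 2) = 121)
Function('n')(r) = Add(243, Mul(34, r)) (Function('n')(r) = Add(5, Mul(34, Add(r, 7))) = Add(5, Mul(34, Add(7, r))) = Add(5, Add(238, Mul(34, r))) = Add(243, Mul(34, r)))
Add(Mul(Function('n')(u), Pow(4028, -1)), Mul(-2998, Pow(Function('c')(15), -1))) = Add(Mul(Add(243, Mul(34, 121)), Pow(4028, -1)), Mul(-2998, Pow(Rational(-1, 9), -1))) = Add(Mul(Add(243, 4114), Rational(1, 4028)), Mul(-2998, -9)) = Add(Mul(4357, Rational(1, 4028)), 26982) = Add(Rational(4357, 4028), 26982) = Rational(108687853, 4028)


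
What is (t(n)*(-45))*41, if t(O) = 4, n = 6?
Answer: -7380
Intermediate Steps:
(t(n)*(-45))*41 = (4*(-45))*41 = -180*41 = -7380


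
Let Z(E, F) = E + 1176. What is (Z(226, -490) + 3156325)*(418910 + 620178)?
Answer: 3281156232976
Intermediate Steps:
Z(E, F) = 1176 + E
(Z(226, -490) + 3156325)*(418910 + 620178) = ((1176 + 226) + 3156325)*(418910 + 620178) = (1402 + 3156325)*1039088 = 3157727*1039088 = 3281156232976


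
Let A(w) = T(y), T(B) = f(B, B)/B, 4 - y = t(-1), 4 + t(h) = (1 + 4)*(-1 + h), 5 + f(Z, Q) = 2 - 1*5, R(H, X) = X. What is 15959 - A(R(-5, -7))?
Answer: 143635/9 ≈ 15959.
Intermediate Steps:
f(Z, Q) = -8 (f(Z, Q) = -5 + (2 - 1*5) = -5 + (2 - 5) = -5 - 3 = -8)
t(h) = -9 + 5*h (t(h) = -4 + (1 + 4)*(-1 + h) = -4 + 5*(-1 + h) = -4 + (-5 + 5*h) = -9 + 5*h)
y = 18 (y = 4 - (-9 + 5*(-1)) = 4 - (-9 - 5) = 4 - 1*(-14) = 4 + 14 = 18)
T(B) = -8/B
A(w) = -4/9 (A(w) = -8/18 = -8*1/18 = -4/9)
15959 - A(R(-5, -7)) = 15959 - 1*(-4/9) = 15959 + 4/9 = 143635/9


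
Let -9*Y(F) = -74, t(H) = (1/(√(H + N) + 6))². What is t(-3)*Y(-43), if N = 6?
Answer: 962/3267 - 296*√3/3267 ≈ 0.13753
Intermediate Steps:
t(H) = (6 + √(6 + H))⁻² (t(H) = (1/(√(H + 6) + 6))² = (1/(√(6 + H) + 6))² = (1/(6 + √(6 + H)))² = (6 + √(6 + H))⁻²)
Y(F) = 74/9 (Y(F) = -⅑*(-74) = 74/9)
t(-3)*Y(-43) = (74/9)/(6 + √(6 - 3))² = (74/9)/(6 + √3)² = 74/(9*(6 + √3)²)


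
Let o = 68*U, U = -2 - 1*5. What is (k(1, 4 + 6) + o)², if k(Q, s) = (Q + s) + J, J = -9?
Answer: 224676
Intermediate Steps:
U = -7 (U = -2 - 5 = -7)
o = -476 (o = 68*(-7) = -476)
k(Q, s) = -9 + Q + s (k(Q, s) = (Q + s) - 9 = -9 + Q + s)
(k(1, 4 + 6) + o)² = ((-9 + 1 + (4 + 6)) - 476)² = ((-9 + 1 + 10) - 476)² = (2 - 476)² = (-474)² = 224676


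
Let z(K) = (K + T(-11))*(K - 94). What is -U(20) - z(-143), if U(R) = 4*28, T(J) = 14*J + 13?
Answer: -67420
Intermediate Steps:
T(J) = 13 + 14*J
U(R) = 112
z(K) = (-141 + K)*(-94 + K) (z(K) = (K + (13 + 14*(-11)))*(K - 94) = (K + (13 - 154))*(-94 + K) = (K - 141)*(-94 + K) = (-141 + K)*(-94 + K))
-U(20) - z(-143) = -1*112 - (13254 + (-143)² - 235*(-143)) = -112 - (13254 + 20449 + 33605) = -112 - 1*67308 = -112 - 67308 = -67420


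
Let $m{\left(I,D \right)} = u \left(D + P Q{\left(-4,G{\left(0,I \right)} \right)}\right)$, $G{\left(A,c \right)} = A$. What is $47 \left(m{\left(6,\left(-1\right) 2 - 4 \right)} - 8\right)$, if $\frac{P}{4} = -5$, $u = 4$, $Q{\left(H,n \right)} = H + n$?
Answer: $13536$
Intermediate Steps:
$P = -20$ ($P = 4 \left(-5\right) = -20$)
$m{\left(I,D \right)} = 320 + 4 D$ ($m{\left(I,D \right)} = 4 \left(D - 20 \left(-4 + 0\right)\right) = 4 \left(D - -80\right) = 4 \left(D + 80\right) = 4 \left(80 + D\right) = 320 + 4 D$)
$47 \left(m{\left(6,\left(-1\right) 2 - 4 \right)} - 8\right) = 47 \left(\left(320 + 4 \left(\left(-1\right) 2 - 4\right)\right) - 8\right) = 47 \left(\left(320 + 4 \left(-2 - 4\right)\right) - 8\right) = 47 \left(\left(320 + 4 \left(-6\right)\right) - 8\right) = 47 \left(\left(320 - 24\right) - 8\right) = 47 \left(296 - 8\right) = 47 \cdot 288 = 13536$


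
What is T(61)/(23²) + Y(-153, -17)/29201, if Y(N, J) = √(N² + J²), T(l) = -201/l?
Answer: -201/32269 + 17*√82/29201 ≈ -0.00095710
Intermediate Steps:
Y(N, J) = √(J² + N²)
T(61)/(23²) + Y(-153, -17)/29201 = (-201/61)/(23²) + √((-17)² + (-153)²)/29201 = -201*1/61/529 + √(289 + 23409)*(1/29201) = -201/61*1/529 + √23698*(1/29201) = -201/32269 + (17*√82)*(1/29201) = -201/32269 + 17*√82/29201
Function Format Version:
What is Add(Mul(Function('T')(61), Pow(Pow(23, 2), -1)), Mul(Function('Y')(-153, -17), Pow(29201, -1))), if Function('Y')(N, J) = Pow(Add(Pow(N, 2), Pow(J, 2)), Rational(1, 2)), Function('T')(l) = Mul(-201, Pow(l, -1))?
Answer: Add(Rational(-201, 32269), Mul(Rational(17, 29201), Pow(82, Rational(1, 2)))) ≈ -0.00095710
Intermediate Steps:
Function('Y')(N, J) = Pow(Add(Pow(J, 2), Pow(N, 2)), Rational(1, 2))
Add(Mul(Function('T')(61), Pow(Pow(23, 2), -1)), Mul(Function('Y')(-153, -17), Pow(29201, -1))) = Add(Mul(Mul(-201, Pow(61, -1)), Pow(Pow(23, 2), -1)), Mul(Pow(Add(Pow(-17, 2), Pow(-153, 2)), Rational(1, 2)), Pow(29201, -1))) = Add(Mul(Mul(-201, Rational(1, 61)), Pow(529, -1)), Mul(Pow(Add(289, 23409), Rational(1, 2)), Rational(1, 29201))) = Add(Mul(Rational(-201, 61), Rational(1, 529)), Mul(Pow(23698, Rational(1, 2)), Rational(1, 29201))) = Add(Rational(-201, 32269), Mul(Mul(17, Pow(82, Rational(1, 2))), Rational(1, 29201))) = Add(Rational(-201, 32269), Mul(Rational(17, 29201), Pow(82, Rational(1, 2))))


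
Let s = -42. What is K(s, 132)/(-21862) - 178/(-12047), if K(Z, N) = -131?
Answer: 5469593/263371514 ≈ 0.020768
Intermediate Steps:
K(s, 132)/(-21862) - 178/(-12047) = -131/(-21862) - 178/(-12047) = -131*(-1/21862) - 178*(-1/12047) = 131/21862 + 178/12047 = 5469593/263371514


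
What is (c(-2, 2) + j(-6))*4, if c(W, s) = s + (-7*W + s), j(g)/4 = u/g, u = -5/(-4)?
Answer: 206/3 ≈ 68.667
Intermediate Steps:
u = 5/4 (u = -5*(-¼) = 5/4 ≈ 1.2500)
j(g) = 5/g (j(g) = 4*(5/(4*g)) = 5/g)
c(W, s) = -7*W + 2*s (c(W, s) = s + (s - 7*W) = -7*W + 2*s)
(c(-2, 2) + j(-6))*4 = ((-7*(-2) + 2*2) + 5/(-6))*4 = ((14 + 4) + 5*(-⅙))*4 = (18 - ⅚)*4 = (103/6)*4 = 206/3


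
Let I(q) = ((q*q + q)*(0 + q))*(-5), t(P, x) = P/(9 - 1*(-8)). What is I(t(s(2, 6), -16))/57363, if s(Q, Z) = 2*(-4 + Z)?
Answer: -560/93941473 ≈ -5.9612e-6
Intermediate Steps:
s(Q, Z) = -8 + 2*Z
t(P, x) = P/17 (t(P, x) = P/(9 + 8) = P/17)
I(q) = -5*q*(q + q²) (I(q) = ((q² + q)*q)*(-5) = ((q + q²)*q)*(-5) = (q*(q + q²))*(-5) = -5*q*(q + q²))
I(t(s(2, 6), -16))/57363 = (5*((-8 + 2*6)/17)²*(-1 - (-8 + 2*6)/17))/57363 = (5*((-8 + 12)/17)²*(-1 - (-8 + 12)/17))*(1/57363) = (5*((1/17)*4)²*(-1 - 4/17))*(1/57363) = (5*(4/17)²*(-1 - 1*4/17))*(1/57363) = (5*(16/289)*(-1 - 4/17))*(1/57363) = (5*(16/289)*(-21/17))*(1/57363) = -1680/4913*1/57363 = -560/93941473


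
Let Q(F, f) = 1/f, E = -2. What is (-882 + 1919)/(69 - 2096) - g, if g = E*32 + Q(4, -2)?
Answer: 259409/4054 ≈ 63.988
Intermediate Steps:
g = -129/2 (g = -2*32 + 1/(-2) = -64 - ½ = -129/2 ≈ -64.500)
(-882 + 1919)/(69 - 2096) - g = (-882 + 1919)/(69 - 2096) - 1*(-129/2) = 1037/(-2027) + 129/2 = 1037*(-1/2027) + 129/2 = -1037/2027 + 129/2 = 259409/4054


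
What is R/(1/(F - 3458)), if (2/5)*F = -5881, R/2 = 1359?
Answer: -49360239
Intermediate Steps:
R = 2718 (R = 2*1359 = 2718)
F = -29405/2 (F = (5/2)*(-5881) = -29405/2 ≈ -14703.)
R/(1/(F - 3458)) = 2718/(1/(-29405/2 - 3458)) = 2718/(1/(-36321/2)) = 2718/(-2/36321) = 2718*(-36321/2) = -49360239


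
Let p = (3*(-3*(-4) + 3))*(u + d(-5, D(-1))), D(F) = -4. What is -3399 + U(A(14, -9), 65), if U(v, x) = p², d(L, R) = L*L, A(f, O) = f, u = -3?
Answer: 976701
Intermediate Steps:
d(L, R) = L²
p = 990 (p = (3*(-3*(-4) + 3))*(-3 + (-5)²) = (3*(12 + 3))*(-3 + 25) = (3*15)*22 = 45*22 = 990)
U(v, x) = 980100 (U(v, x) = 990² = 980100)
-3399 + U(A(14, -9), 65) = -3399 + 980100 = 976701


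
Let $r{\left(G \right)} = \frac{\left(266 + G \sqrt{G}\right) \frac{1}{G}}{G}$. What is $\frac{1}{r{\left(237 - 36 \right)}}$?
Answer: $- \frac{10746666}{8049845} + \frac{8120601 \sqrt{201}}{8049845} \approx 12.967$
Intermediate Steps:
$r{\left(G \right)} = \frac{266 + G^{\frac{3}{2}}}{G^{2}}$ ($r{\left(G \right)} = \frac{\left(266 + G^{\frac{3}{2}}\right) \frac{1}{G}}{G} = \frac{\frac{1}{G} \left(266 + G^{\frac{3}{2}}\right)}{G} = \frac{266 + G^{\frac{3}{2}}}{G^{2}}$)
$\frac{1}{r{\left(237 - 36 \right)}} = \frac{1}{\frac{1}{\sqrt{237 - 36}} + \frac{266}{\left(237 - 36\right)^{2}}} = \frac{1}{\frac{1}{\sqrt{201}} + \frac{266}{40401}} = \frac{1}{\frac{\sqrt{201}}{201} + 266 \cdot \frac{1}{40401}} = \frac{1}{\frac{\sqrt{201}}{201} + \frac{266}{40401}} = \frac{1}{\frac{266}{40401} + \frac{\sqrt{201}}{201}}$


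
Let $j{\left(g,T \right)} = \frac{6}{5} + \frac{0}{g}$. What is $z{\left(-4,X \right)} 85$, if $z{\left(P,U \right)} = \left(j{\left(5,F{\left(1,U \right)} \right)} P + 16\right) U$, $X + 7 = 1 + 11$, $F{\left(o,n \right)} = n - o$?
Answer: $4760$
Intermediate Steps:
$j{\left(g,T \right)} = \frac{6}{5}$ ($j{\left(g,T \right)} = 6 \cdot \frac{1}{5} + 0 = \frac{6}{5} + 0 = \frac{6}{5}$)
$X = 5$ ($X = -7 + \left(1 + 11\right) = -7 + 12 = 5$)
$z{\left(P,U \right)} = U \left(16 + \frac{6 P}{5}\right)$ ($z{\left(P,U \right)} = \left(\frac{6 P}{5} + 16\right) U = \left(16 + \frac{6 P}{5}\right) U = U \left(16 + \frac{6 P}{5}\right)$)
$z{\left(-4,X \right)} 85 = \frac{2}{5} \cdot 5 \left(40 + 3 \left(-4\right)\right) 85 = \frac{2}{5} \cdot 5 \left(40 - 12\right) 85 = \frac{2}{5} \cdot 5 \cdot 28 \cdot 85 = 56 \cdot 85 = 4760$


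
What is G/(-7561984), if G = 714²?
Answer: -127449/1890496 ≈ -0.067416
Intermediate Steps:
G = 509796
G/(-7561984) = 509796/(-7561984) = 509796*(-1/7561984) = -127449/1890496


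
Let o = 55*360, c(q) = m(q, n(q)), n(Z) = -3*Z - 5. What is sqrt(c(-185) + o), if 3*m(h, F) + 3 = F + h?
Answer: sqrt(179286)/3 ≈ 141.14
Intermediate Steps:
n(Z) = -5 - 3*Z
m(h, F) = -1 + F/3 + h/3 (m(h, F) = -1 + (F + h)/3 = -1 + (F/3 + h/3) = -1 + F/3 + h/3)
c(q) = -8/3 - 2*q/3 (c(q) = -1 + (-5 - 3*q)/3 + q/3 = -1 + (-5/3 - q) + q/3 = -8/3 - 2*q/3)
o = 19800
sqrt(c(-185) + o) = sqrt((-8/3 - 2/3*(-185)) + 19800) = sqrt((-8/3 + 370/3) + 19800) = sqrt(362/3 + 19800) = sqrt(59762/3) = sqrt(179286)/3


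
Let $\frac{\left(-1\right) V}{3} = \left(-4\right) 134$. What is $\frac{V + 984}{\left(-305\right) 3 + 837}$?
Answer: $- \frac{432}{13} \approx -33.231$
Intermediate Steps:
$V = 1608$ ($V = - 3 \left(\left(-4\right) 134\right) = \left(-3\right) \left(-536\right) = 1608$)
$\frac{V + 984}{\left(-305\right) 3 + 837} = \frac{1608 + 984}{\left(-305\right) 3 + 837} = \frac{2592}{-915 + 837} = \frac{2592}{-78} = 2592 \left(- \frac{1}{78}\right) = - \frac{432}{13}$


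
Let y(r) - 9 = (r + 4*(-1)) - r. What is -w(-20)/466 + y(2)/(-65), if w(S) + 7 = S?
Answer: -115/6058 ≈ -0.018983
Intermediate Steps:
y(r) = 5 (y(r) = 9 + ((r + 4*(-1)) - r) = 9 + ((r - 4) - r) = 9 + ((-4 + r) - r) = 9 - 4 = 5)
w(S) = -7 + S
-w(-20)/466 + y(2)/(-65) = -(-7 - 20)/466 + 5/(-65) = -1*(-27)*(1/466) + 5*(-1/65) = 27*(1/466) - 1/13 = 27/466 - 1/13 = -115/6058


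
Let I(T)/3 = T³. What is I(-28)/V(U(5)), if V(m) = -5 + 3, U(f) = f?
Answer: 32928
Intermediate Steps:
I(T) = 3*T³
V(m) = -2
I(-28)/V(U(5)) = (3*(-28)³)/(-2) = (3*(-21952))*(-½) = -65856*(-½) = 32928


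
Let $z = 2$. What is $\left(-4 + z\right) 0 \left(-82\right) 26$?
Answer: $0$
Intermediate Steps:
$\left(-4 + z\right) 0 \left(-82\right) 26 = \left(-4 + 2\right) 0 \left(-82\right) 26 = \left(-2\right) 0 \left(-82\right) 26 = 0 \left(-82\right) 26 = 0 \cdot 26 = 0$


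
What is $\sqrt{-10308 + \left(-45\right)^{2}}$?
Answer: $i \sqrt{8283} \approx 91.011 i$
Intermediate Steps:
$\sqrt{-10308 + \left(-45\right)^{2}} = \sqrt{-10308 + 2025} = \sqrt{-8283} = i \sqrt{8283}$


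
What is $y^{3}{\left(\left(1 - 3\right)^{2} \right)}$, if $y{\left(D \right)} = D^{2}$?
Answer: $4096$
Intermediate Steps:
$y^{3}{\left(\left(1 - 3\right)^{2} \right)} = \left(\left(\left(1 - 3\right)^{2}\right)^{2}\right)^{3} = \left(\left(\left(-2\right)^{2}\right)^{2}\right)^{3} = \left(4^{2}\right)^{3} = 16^{3} = 4096$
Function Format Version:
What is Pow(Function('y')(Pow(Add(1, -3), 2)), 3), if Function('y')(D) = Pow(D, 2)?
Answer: 4096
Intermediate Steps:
Pow(Function('y')(Pow(Add(1, -3), 2)), 3) = Pow(Pow(Pow(Add(1, -3), 2), 2), 3) = Pow(Pow(Pow(-2, 2), 2), 3) = Pow(Pow(4, 2), 3) = Pow(16, 3) = 4096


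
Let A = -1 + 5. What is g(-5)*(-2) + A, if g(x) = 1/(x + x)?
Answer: 21/5 ≈ 4.2000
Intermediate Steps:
g(x) = 1/(2*x)
A = 4
g(-5)*(-2) + A = ((½)/(-5))*(-2) + 4 = ((½)*(-⅕))*(-2) + 4 = -⅒*(-2) + 4 = ⅕ + 4 = 21/5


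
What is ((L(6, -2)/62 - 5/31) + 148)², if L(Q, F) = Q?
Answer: 21031396/961 ≈ 21885.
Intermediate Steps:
((L(6, -2)/62 - 5/31) + 148)² = ((6/62 - 5/31) + 148)² = ((6*(1/62) - 5*1/31) + 148)² = ((3/31 - 5/31) + 148)² = (-2/31 + 148)² = (4586/31)² = 21031396/961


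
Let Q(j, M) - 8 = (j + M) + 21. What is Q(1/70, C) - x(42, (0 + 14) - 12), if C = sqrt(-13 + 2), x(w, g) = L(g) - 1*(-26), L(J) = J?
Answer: 71/70 + I*sqrt(11) ≈ 1.0143 + 3.3166*I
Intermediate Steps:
x(w, g) = 26 + g (x(w, g) = g - 1*(-26) = g + 26 = 26 + g)
C = I*sqrt(11) (C = sqrt(-11) = I*sqrt(11) ≈ 3.3166*I)
Q(j, M) = 29 + M + j (Q(j, M) = 8 + ((j + M) + 21) = 8 + ((M + j) + 21) = 8 + (21 + M + j) = 29 + M + j)
Q(1/70, C) - x(42, (0 + 14) - 12) = (29 + I*sqrt(11) + 1/70) - (26 + ((0 + 14) - 12)) = (29 + I*sqrt(11) + 1/70) - (26 + (14 - 12)) = (2031/70 + I*sqrt(11)) - (26 + 2) = (2031/70 + I*sqrt(11)) - 1*28 = (2031/70 + I*sqrt(11)) - 28 = 71/70 + I*sqrt(11)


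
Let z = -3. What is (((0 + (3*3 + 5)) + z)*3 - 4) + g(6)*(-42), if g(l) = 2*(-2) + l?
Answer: -55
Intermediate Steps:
g(l) = -4 + l
(((0 + (3*3 + 5)) + z)*3 - 4) + g(6)*(-42) = (((0 + (3*3 + 5)) - 3)*3 - 4) + (-4 + 6)*(-42) = (((0 + (9 + 5)) - 3)*3 - 4) + 2*(-42) = (((0 + 14) - 3)*3 - 4) - 84 = ((14 - 3)*3 - 4) - 84 = (11*3 - 4) - 84 = (33 - 4) - 84 = 29 - 84 = -55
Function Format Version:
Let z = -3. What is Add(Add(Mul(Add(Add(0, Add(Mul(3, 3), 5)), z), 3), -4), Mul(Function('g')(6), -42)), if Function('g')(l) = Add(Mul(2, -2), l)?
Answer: -55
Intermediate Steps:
Function('g')(l) = Add(-4, l)
Add(Add(Mul(Add(Add(0, Add(Mul(3, 3), 5)), z), 3), -4), Mul(Function('g')(6), -42)) = Add(Add(Mul(Add(Add(0, Add(Mul(3, 3), 5)), -3), 3), -4), Mul(Add(-4, 6), -42)) = Add(Add(Mul(Add(Add(0, Add(9, 5)), -3), 3), -4), Mul(2, -42)) = Add(Add(Mul(Add(Add(0, 14), -3), 3), -4), -84) = Add(Add(Mul(Add(14, -3), 3), -4), -84) = Add(Add(Mul(11, 3), -4), -84) = Add(Add(33, -4), -84) = Add(29, -84) = -55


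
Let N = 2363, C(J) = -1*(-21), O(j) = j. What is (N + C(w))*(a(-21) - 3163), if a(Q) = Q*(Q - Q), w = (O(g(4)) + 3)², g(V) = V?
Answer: -7540592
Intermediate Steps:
w = 49 (w = (4 + 3)² = 7² = 49)
C(J) = 21
a(Q) = 0 (a(Q) = Q*0 = 0)
(N + C(w))*(a(-21) - 3163) = (2363 + 21)*(0 - 3163) = 2384*(-3163) = -7540592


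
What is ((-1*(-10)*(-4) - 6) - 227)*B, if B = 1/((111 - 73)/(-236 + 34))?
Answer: 27573/19 ≈ 1451.2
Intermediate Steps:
B = -101/19 (B = 1/(38/(-202)) = 1/(38*(-1/202)) = 1/(-19/101) = -101/19 ≈ -5.3158)
((-1*(-10)*(-4) - 6) - 227)*B = ((-1*(-10)*(-4) - 6) - 227)*(-101/19) = ((10*(-4) - 6) - 227)*(-101/19) = ((-40 - 6) - 227)*(-101/19) = (-46 - 227)*(-101/19) = -273*(-101/19) = 27573/19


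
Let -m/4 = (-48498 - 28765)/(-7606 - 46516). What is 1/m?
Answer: -27061/154526 ≈ -0.17512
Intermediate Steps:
m = -154526/27061 (m = -4*(-48498 - 28765)/(-7606 - 46516) = -(-309052)/(-54122) = -(-309052)*(-1)/54122 = -4*77263/54122 = -154526/27061 ≈ -5.7103)
1/m = 1/(-154526/27061) = -27061/154526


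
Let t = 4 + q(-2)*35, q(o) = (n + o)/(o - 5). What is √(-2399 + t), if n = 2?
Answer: I*√2395 ≈ 48.939*I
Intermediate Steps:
q(o) = (2 + o)/(-5 + o) (q(o) = (2 + o)/(o - 5) = (2 + o)/(-5 + o))
t = 4 (t = 4 + ((2 - 2)/(-5 - 2))*35 = 4 + (0/(-7))*35 = 4 - ⅐*0*35 = 4 + 0*35 = 4 + 0 = 4)
√(-2399 + t) = √(-2399 + 4) = √(-2395) = I*√2395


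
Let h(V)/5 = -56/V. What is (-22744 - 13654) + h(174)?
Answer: -3166766/87 ≈ -36400.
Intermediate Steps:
h(V) = -280/V (h(V) = 5*(-56/V) = -280/V)
(-22744 - 13654) + h(174) = (-22744 - 13654) - 280/174 = -36398 - 280*1/174 = -36398 - 140/87 = -3166766/87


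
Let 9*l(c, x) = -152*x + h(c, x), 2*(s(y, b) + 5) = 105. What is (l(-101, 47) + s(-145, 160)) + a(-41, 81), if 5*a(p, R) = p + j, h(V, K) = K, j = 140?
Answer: -64913/90 ≈ -721.26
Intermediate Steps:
s(y, b) = 95/2 (s(y, b) = -5 + (1/2)*105 = -5 + 105/2 = 95/2)
a(p, R) = 28 + p/5 (a(p, R) = (p + 140)/5 = (140 + p)/5 = 28 + p/5)
l(c, x) = -151*x/9 (l(c, x) = (-152*x + x)/9 = (-151*x)/9 = -151*x/9)
(l(-101, 47) + s(-145, 160)) + a(-41, 81) = (-151/9*47 + 95/2) + (28 + (1/5)*(-41)) = (-7097/9 + 95/2) + (28 - 41/5) = -13339/18 + 99/5 = -64913/90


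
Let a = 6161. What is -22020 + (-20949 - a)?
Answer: -49130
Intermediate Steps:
-22020 + (-20949 - a) = -22020 + (-20949 - 1*6161) = -22020 + (-20949 - 6161) = -22020 - 27110 = -49130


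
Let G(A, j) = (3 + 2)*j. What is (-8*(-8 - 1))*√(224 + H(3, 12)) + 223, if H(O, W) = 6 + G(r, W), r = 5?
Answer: 223 + 72*√290 ≈ 1449.1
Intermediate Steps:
G(A, j) = 5*j
H(O, W) = 6 + 5*W
(-8*(-8 - 1))*√(224 + H(3, 12)) + 223 = (-8*(-8 - 1))*√(224 + (6 + 5*12)) + 223 = (-8*(-9))*√(224 + (6 + 60)) + 223 = 72*√(224 + 66) + 223 = 72*√290 + 223 = 223 + 72*√290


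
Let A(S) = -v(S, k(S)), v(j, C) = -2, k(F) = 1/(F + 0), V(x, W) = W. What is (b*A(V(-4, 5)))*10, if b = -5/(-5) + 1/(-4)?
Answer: 15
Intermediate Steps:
b = ¾ (b = -5*(-⅕) + 1*(-¼) = 1 - ¼ = ¾ ≈ 0.75000)
k(F) = 1/F
A(S) = 2 (A(S) = -1*(-2) = 2)
(b*A(V(-4, 5)))*10 = ((¾)*2)*10 = (3/2)*10 = 15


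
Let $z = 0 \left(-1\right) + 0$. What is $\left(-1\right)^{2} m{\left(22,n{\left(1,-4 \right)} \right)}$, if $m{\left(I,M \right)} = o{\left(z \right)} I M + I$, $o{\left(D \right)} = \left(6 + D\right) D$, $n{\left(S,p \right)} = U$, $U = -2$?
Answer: $22$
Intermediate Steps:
$n{\left(S,p \right)} = -2$
$z = 0$ ($z = 0 + 0 = 0$)
$o{\left(D \right)} = D \left(6 + D\right)$
$m{\left(I,M \right)} = I$ ($m{\left(I,M \right)} = 0 \left(6 + 0\right) I M + I = 0 \cdot 6 I M + I = 0 I M + I = 0 M + I = 0 + I = I$)
$\left(-1\right)^{2} m{\left(22,n{\left(1,-4 \right)} \right)} = \left(-1\right)^{2} \cdot 22 = 1 \cdot 22 = 22$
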